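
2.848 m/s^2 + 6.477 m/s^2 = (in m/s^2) 9.325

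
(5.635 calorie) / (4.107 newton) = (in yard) 6.278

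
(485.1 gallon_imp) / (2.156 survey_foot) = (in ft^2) 36.12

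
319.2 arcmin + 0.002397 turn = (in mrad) 107.9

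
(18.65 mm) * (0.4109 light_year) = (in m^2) 7.25e+13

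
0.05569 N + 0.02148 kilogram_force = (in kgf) 0.02716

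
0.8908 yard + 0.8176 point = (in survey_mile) 0.0005063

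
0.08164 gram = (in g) 0.08164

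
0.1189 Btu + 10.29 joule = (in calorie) 32.44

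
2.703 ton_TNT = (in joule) 1.131e+10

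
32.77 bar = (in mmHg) 2.458e+04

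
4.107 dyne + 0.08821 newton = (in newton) 0.08825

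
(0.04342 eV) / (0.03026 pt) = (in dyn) 6.517e-11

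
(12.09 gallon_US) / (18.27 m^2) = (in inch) 0.09862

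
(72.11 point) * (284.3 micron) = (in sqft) 7.785e-05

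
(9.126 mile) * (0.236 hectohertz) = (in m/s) 3.466e+05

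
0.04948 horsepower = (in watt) 36.9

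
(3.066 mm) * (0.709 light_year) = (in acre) 5.082e+09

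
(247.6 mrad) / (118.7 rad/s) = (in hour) 5.794e-07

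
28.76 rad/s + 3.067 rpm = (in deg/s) 1666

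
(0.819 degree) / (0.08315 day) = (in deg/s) 0.000114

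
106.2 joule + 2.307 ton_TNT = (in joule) 9.652e+09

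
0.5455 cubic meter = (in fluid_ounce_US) 1.845e+04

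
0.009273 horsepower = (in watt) 6.915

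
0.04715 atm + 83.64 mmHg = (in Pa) 1.593e+04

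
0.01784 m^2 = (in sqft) 0.192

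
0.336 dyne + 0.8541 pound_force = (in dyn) 3.799e+05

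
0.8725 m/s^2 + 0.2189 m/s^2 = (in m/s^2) 1.091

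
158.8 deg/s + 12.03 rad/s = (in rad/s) 14.8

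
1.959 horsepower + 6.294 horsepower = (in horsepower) 8.253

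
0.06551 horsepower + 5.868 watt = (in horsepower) 0.07338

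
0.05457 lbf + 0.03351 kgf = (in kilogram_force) 0.05826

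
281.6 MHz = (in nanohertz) 2.816e+17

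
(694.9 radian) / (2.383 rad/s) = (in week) 0.0004822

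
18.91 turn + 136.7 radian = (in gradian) 1.627e+04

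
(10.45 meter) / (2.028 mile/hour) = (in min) 0.1921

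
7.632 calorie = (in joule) 31.93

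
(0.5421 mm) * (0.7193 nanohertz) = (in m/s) 3.899e-13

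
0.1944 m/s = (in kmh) 0.6998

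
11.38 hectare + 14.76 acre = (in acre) 42.88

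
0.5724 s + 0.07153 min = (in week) 8.043e-06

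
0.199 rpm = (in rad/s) 0.02084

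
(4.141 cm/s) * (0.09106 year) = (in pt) 3.371e+08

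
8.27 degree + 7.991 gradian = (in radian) 0.2699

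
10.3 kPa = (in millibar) 103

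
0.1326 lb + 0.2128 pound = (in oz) 5.526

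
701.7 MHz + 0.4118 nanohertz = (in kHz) 7.017e+05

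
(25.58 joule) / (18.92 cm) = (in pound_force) 30.39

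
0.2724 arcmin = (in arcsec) 16.34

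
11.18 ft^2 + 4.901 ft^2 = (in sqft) 16.08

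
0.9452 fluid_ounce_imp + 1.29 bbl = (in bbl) 1.29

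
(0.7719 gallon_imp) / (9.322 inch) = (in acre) 3.662e-06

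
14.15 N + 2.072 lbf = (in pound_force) 5.253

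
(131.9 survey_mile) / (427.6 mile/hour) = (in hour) 0.3085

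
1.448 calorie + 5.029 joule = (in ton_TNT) 2.65e-09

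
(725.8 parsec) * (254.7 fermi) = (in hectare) 570.4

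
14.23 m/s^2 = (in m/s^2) 14.23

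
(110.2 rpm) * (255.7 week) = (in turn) 2.84e+08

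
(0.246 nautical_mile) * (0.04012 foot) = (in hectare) 0.0005571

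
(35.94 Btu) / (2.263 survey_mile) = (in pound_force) 2.341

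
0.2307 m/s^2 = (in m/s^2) 0.2307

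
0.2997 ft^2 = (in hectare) 2.784e-06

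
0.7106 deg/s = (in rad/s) 0.0124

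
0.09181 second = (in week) 1.518e-07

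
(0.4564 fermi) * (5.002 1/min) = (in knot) 7.396e-17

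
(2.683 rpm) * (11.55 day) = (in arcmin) 9.639e+08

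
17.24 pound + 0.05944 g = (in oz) 275.8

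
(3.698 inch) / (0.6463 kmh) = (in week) 8.651e-07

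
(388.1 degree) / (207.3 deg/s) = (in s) 1.872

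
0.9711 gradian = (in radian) 0.01525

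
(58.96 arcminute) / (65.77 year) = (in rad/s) 8.269e-12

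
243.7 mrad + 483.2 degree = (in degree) 497.2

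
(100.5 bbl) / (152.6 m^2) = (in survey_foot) 0.3435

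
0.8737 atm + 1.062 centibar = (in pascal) 8.959e+04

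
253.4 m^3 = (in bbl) 1594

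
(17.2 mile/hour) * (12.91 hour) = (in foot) 1.172e+06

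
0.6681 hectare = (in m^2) 6681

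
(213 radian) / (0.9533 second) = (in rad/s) 223.4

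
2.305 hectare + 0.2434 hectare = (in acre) 6.297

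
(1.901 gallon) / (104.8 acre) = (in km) 1.697e-11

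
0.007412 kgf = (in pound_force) 0.01634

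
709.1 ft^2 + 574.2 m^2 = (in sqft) 6890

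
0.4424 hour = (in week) 0.002633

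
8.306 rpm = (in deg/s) 49.84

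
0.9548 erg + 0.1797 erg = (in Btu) 1.075e-10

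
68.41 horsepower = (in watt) 5.101e+04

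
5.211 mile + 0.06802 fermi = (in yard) 9171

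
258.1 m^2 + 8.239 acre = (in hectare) 3.36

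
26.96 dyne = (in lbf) 6.061e-05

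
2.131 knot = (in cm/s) 109.6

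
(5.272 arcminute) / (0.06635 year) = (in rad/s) 7.329e-10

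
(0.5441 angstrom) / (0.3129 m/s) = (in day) 2.013e-15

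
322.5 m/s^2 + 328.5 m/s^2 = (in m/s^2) 651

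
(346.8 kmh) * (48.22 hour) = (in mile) 1.039e+04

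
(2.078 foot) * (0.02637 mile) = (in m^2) 26.88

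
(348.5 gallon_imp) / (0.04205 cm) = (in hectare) 0.3768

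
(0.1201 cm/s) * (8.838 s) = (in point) 30.09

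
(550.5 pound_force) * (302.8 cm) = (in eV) 4.628e+22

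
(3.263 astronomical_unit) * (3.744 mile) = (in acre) 7.268e+11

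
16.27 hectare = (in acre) 40.2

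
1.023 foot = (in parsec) 1.011e-17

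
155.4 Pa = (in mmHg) 1.166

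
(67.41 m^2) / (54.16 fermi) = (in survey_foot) 4.083e+15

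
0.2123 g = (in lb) 0.000468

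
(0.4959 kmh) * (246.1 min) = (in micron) 2.034e+09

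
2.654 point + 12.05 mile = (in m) 1.939e+04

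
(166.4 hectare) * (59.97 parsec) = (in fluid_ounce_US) 1.041e+29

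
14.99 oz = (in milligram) 4.25e+05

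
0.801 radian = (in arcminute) 2754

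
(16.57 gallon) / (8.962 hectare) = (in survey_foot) 2.296e-06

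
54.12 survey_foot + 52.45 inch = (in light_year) 1.884e-15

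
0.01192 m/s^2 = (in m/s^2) 0.01192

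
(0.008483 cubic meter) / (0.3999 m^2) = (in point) 60.13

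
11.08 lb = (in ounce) 177.3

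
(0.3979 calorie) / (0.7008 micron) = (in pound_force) 5.341e+05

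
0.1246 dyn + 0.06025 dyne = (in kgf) 1.885e-07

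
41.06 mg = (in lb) 9.052e-05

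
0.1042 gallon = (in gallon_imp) 0.08676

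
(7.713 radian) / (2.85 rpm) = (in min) 0.4307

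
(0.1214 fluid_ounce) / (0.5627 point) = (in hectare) 1.809e-06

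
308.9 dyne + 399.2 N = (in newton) 399.2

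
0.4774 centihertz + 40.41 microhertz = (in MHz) 4.814e-09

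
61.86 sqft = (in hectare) 0.0005747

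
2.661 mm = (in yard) 0.00291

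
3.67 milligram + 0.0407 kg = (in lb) 0.08974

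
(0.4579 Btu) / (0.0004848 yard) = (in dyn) 1.09e+11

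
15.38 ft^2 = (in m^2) 1.429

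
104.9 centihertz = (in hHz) 0.01049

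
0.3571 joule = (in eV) 2.229e+18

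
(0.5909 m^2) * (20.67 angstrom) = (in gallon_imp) 2.687e-07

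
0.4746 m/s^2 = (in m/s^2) 0.4746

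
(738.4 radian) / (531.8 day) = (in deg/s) 0.0009208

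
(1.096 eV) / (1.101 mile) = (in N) 9.91e-23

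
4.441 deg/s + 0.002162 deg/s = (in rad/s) 0.07755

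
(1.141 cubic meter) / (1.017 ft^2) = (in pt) 3.423e+04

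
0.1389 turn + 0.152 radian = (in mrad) 1025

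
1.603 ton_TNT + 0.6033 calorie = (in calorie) 1.603e+09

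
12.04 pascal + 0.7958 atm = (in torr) 604.9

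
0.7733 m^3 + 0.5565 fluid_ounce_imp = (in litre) 773.3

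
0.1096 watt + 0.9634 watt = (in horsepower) 0.001439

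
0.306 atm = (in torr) 232.6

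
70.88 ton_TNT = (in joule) 2.966e+11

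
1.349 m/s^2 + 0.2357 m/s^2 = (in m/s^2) 1.585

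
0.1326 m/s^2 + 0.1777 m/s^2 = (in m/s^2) 0.3103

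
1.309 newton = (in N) 1.309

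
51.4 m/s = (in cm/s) 5140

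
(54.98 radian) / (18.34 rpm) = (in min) 0.4771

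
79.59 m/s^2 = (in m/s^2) 79.59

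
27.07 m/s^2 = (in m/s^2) 27.07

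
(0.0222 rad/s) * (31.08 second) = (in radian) 0.69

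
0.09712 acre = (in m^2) 393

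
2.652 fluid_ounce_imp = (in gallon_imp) 0.01658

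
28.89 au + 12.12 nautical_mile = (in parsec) 0.0001401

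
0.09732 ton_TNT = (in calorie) 9.732e+07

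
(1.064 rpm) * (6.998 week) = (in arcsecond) 9.727e+10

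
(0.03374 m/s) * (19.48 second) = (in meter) 0.6573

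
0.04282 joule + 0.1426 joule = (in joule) 0.1854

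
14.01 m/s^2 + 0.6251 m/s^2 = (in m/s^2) 14.64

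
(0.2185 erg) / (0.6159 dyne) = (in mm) 3.548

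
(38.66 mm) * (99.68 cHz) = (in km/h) 0.1387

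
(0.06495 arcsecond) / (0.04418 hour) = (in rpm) 1.891e-08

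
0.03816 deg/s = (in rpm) 0.00636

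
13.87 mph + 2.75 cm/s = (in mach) 0.01829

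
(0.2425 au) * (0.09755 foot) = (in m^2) 1.079e+09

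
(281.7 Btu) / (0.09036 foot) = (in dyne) 1.079e+12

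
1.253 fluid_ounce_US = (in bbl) 0.0002331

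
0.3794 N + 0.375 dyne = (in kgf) 0.03869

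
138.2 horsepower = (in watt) 1.031e+05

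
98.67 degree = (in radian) 1.722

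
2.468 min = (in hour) 0.04113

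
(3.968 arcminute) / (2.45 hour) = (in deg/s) 7.498e-06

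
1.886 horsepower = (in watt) 1406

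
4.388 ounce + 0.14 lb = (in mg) 1.879e+05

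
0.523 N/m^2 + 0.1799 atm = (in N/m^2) 1.823e+04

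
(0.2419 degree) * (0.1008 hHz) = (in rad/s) 0.04256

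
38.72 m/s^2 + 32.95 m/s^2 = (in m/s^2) 71.67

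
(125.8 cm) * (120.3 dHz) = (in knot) 29.42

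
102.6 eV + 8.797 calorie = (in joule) 36.81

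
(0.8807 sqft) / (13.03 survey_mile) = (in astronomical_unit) 2.608e-17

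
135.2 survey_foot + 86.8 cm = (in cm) 4208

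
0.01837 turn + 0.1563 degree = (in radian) 0.1182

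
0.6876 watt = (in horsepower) 0.0009221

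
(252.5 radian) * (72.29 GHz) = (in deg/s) 1.046e+15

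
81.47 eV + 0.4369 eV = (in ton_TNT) 3.136e-27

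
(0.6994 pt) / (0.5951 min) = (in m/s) 6.91e-06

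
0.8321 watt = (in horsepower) 0.001116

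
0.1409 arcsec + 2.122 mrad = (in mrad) 2.123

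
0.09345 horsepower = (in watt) 69.69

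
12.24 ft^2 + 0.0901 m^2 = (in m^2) 1.227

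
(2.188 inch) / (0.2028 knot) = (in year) 1.689e-08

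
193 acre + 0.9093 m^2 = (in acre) 193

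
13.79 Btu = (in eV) 9.081e+22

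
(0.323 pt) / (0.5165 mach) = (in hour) 1.8e-10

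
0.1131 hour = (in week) 0.0006732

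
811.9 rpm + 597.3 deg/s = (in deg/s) 5469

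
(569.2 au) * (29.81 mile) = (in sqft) 4.397e+19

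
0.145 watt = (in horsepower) 0.0001944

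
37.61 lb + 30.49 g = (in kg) 17.09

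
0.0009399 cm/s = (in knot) 1.827e-05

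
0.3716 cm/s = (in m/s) 0.003716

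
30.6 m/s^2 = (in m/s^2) 30.6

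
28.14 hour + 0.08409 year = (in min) 4.589e+04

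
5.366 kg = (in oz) 189.3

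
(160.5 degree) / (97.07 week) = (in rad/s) 4.772e-08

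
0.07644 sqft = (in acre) 1.755e-06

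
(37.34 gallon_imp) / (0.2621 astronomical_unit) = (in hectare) 4.329e-16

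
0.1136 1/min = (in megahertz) 1.893e-09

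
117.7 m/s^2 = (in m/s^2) 117.7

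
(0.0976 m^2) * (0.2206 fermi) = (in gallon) 5.688e-15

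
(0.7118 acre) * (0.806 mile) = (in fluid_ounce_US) 1.263e+11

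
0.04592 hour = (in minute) 2.755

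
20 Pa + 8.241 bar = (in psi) 119.5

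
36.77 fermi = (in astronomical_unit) 2.458e-25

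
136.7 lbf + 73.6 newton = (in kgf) 69.51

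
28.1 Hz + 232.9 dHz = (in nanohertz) 5.139e+10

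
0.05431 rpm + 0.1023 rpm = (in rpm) 0.1566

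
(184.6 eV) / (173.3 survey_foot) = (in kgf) 5.71e-20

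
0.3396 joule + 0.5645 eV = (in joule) 0.3396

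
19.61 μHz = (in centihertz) 0.001961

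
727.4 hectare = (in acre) 1797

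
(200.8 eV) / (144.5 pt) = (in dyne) 6.311e-11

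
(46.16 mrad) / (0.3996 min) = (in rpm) 0.01838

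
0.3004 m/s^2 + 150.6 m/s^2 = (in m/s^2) 150.9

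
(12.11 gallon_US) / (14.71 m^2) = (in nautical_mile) 1.683e-06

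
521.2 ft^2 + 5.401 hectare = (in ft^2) 5.819e+05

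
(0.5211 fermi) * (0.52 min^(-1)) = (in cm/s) 4.516e-16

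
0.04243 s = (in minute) 0.0007072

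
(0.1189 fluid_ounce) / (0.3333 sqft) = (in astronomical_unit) 7.591e-16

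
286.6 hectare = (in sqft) 3.085e+07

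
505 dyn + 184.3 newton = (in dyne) 1.843e+07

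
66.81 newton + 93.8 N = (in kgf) 16.38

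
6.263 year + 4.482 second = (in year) 6.263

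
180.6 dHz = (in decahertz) 1.806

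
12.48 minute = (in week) 0.001238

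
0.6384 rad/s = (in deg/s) 36.58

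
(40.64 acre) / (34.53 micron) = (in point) 1.35e+13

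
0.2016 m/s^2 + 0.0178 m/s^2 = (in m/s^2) 0.2194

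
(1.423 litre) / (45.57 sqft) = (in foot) 0.001103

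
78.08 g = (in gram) 78.08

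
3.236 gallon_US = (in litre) 12.25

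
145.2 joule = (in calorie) 34.7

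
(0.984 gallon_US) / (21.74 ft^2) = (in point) 5.228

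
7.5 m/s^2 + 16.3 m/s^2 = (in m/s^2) 23.8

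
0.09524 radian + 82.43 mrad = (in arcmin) 610.8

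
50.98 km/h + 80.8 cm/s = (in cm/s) 1497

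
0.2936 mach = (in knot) 194.3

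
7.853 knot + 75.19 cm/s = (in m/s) 4.792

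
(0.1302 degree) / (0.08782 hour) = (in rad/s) 7.188e-06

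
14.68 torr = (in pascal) 1957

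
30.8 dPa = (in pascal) 3.08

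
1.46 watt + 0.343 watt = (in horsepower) 0.002418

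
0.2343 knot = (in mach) 0.000354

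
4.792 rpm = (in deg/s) 28.75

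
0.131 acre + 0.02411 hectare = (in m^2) 771.2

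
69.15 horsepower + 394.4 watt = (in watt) 5.196e+04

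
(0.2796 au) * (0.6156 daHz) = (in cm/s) 2.575e+13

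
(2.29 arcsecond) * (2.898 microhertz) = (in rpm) 3.072e-10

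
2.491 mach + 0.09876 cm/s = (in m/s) 848.2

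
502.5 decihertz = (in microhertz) 5.025e+07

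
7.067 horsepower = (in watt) 5270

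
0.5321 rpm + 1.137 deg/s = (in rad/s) 0.07557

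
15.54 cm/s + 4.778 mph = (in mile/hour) 5.126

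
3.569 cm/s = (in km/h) 0.1285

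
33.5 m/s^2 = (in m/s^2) 33.5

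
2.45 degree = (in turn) 0.006806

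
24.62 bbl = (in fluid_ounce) 1.324e+05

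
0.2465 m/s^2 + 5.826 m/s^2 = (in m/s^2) 6.072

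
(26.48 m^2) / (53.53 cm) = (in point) 1.402e+05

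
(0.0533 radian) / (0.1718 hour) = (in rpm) 0.0008229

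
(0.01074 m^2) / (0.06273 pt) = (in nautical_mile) 0.2621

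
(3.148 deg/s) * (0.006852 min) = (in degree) 1.294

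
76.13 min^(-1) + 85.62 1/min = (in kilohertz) 0.002696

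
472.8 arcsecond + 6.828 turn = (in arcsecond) 8.85e+06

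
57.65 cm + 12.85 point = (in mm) 581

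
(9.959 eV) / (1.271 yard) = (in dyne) 1.373e-13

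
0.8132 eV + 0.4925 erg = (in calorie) 1.177e-08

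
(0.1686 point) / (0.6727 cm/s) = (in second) 0.008842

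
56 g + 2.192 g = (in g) 58.19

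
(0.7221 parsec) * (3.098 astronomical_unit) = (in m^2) 1.033e+28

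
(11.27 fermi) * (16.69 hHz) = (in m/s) 1.881e-11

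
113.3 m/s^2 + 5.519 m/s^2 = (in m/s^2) 118.8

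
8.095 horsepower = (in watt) 6036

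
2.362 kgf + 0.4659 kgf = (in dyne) 2.773e+06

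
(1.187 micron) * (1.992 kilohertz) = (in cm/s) 0.2365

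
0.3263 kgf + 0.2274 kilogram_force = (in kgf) 0.5537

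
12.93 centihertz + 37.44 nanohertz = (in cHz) 12.93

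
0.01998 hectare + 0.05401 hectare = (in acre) 0.1828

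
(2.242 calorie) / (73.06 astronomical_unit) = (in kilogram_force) 8.752e-14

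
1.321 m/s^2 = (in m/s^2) 1.321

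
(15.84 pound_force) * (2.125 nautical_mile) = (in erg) 2.773e+12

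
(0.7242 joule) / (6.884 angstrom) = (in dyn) 1.052e+14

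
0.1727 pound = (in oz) 2.763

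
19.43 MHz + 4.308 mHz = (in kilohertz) 1.943e+04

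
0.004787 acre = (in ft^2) 208.5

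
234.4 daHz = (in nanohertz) 2.344e+12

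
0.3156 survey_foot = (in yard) 0.1052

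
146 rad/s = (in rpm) 1394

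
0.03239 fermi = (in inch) 1.275e-15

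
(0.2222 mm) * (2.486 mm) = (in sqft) 5.946e-06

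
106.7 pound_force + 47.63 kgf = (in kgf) 96.03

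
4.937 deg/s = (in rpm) 0.8228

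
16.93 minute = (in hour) 0.2822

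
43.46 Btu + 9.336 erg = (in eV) 2.862e+23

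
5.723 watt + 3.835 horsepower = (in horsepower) 3.843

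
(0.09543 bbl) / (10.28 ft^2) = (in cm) 1.589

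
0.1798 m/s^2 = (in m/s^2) 0.1798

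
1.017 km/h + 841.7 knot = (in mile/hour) 969.2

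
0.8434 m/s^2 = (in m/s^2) 0.8434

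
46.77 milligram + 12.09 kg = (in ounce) 426.5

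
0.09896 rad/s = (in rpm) 0.945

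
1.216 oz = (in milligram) 3.447e+04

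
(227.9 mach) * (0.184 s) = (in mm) 1.428e+07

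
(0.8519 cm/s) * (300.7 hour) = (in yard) 1.009e+04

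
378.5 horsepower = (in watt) 2.822e+05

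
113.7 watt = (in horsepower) 0.1525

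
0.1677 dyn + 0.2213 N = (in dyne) 2.213e+04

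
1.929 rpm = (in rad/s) 0.202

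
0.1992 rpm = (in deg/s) 1.195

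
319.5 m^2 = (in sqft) 3439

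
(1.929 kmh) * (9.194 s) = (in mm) 4926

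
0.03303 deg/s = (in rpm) 0.005505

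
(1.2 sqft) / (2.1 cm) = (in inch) 209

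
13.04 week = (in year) 0.2501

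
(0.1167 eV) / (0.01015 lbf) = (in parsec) 1.342e-35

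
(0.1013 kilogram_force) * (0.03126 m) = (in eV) 1.938e+17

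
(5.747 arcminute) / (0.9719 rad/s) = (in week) 2.844e-09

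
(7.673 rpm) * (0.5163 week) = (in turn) 3.993e+04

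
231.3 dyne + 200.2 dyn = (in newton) 0.004315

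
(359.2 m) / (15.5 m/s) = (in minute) 0.3862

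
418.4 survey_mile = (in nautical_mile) 363.6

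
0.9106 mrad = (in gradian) 0.05797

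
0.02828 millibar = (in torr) 0.02121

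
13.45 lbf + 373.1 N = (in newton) 432.9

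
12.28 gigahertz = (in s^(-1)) 1.228e+10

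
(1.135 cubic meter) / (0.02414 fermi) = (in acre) 1.162e+13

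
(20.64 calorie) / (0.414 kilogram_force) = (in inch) 837.4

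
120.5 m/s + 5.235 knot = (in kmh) 443.5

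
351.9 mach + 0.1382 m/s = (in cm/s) 1.198e+07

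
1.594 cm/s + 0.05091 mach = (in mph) 38.81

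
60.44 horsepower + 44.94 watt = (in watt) 4.512e+04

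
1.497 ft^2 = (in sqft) 1.497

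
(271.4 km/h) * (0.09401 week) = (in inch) 1.688e+08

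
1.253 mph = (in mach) 0.001645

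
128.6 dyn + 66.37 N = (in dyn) 6.637e+06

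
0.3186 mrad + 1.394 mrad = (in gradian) 0.109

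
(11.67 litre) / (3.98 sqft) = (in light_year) 3.336e-18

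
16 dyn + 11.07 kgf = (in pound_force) 24.41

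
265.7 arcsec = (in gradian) 0.08201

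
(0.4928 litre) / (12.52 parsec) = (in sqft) 1.373e-20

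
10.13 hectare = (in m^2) 1.013e+05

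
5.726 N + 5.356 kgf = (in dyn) 5.825e+06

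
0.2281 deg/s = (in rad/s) 0.003981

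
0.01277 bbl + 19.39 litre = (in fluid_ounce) 724.3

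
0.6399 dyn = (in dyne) 0.6399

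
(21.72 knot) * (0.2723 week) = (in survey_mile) 1143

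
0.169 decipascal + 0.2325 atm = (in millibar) 235.6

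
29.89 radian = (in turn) 4.757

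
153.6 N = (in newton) 153.6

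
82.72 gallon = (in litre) 313.1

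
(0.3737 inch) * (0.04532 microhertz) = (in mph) 9.623e-10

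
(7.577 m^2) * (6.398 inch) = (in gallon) 325.3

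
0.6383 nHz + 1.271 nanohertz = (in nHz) 1.909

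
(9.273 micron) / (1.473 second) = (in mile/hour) 1.408e-05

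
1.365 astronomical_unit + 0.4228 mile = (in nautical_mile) 1.103e+08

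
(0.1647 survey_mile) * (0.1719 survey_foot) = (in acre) 0.003432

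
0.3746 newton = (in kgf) 0.0382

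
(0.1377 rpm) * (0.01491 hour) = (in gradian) 49.27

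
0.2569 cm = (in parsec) 8.326e-20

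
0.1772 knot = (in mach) 0.0002677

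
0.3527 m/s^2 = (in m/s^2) 0.3527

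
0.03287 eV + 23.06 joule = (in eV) 1.439e+20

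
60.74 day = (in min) 8.747e+04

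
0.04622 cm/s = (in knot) 0.0008984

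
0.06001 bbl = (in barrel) 0.06001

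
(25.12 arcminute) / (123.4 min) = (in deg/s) 5.655e-05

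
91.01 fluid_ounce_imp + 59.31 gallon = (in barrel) 1.428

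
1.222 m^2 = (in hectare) 0.0001222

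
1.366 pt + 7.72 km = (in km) 7.72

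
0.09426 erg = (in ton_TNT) 2.253e-18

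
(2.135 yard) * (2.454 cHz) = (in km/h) 0.1725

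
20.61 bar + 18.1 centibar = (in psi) 301.5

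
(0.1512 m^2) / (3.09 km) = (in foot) 0.0001605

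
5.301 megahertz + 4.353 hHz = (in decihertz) 5.301e+07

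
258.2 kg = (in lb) 569.2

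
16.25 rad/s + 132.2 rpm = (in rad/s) 30.09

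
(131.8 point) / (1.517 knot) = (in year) 1.889e-09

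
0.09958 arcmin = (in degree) 0.00166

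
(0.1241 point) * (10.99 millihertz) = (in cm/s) 4.811e-05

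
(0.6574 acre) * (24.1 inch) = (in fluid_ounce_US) 5.507e+07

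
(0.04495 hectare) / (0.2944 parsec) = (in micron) 4.948e-08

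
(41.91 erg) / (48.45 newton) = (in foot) 2.838e-07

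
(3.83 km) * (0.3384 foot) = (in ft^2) 4252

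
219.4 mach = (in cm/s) 7.471e+06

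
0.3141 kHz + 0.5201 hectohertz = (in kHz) 0.3661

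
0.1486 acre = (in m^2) 601.4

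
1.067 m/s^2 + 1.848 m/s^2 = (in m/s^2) 2.915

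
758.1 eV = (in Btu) 1.151e-19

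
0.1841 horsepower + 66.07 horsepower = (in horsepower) 66.25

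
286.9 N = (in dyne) 2.869e+07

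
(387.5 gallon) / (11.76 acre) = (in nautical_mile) 1.664e-08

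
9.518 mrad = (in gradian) 0.6059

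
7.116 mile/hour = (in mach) 0.009343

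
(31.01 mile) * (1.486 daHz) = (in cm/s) 7.416e+07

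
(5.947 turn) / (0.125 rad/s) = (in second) 298.9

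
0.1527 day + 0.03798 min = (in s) 1.32e+04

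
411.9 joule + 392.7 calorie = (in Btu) 1.948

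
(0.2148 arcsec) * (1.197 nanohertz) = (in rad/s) 1.247e-15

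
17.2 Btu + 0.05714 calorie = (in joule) 1.815e+04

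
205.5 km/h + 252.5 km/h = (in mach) 0.3736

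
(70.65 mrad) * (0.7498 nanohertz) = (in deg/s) 3.035e-09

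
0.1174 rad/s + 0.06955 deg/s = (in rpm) 1.133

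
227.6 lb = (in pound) 227.6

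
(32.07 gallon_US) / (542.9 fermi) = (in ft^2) 2.407e+12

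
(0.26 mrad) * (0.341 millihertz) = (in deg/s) 5.08e-06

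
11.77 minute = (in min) 11.77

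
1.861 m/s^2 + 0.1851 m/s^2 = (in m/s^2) 2.046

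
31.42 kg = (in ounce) 1108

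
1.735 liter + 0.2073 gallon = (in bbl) 0.01585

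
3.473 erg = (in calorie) 8.301e-08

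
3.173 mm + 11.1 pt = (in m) 0.007089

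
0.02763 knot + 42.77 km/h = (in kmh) 42.82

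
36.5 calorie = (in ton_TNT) 3.65e-08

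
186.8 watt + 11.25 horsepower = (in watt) 8576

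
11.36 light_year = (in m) 1.075e+17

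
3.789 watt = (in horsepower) 0.005081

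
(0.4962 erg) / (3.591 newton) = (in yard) 1.511e-08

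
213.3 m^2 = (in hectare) 0.02133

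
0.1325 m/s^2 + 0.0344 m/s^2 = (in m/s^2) 0.1669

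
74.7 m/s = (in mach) 0.2194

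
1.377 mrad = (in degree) 0.0789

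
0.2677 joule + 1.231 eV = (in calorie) 0.06398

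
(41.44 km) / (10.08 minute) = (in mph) 153.3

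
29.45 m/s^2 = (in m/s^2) 29.45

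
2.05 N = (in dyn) 2.05e+05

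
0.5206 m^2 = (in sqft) 5.604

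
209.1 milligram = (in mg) 209.1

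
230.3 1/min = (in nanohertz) 3.838e+09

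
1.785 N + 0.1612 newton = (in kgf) 0.1985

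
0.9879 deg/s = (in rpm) 0.1647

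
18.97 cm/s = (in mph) 0.4243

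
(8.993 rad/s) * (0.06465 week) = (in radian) 3.516e+05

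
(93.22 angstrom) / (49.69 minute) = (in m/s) 3.127e-12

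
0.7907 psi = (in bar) 0.05452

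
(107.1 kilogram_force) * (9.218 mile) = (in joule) 1.558e+07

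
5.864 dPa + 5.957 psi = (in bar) 0.4107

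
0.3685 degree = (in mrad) 6.432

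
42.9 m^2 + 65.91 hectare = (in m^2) 6.591e+05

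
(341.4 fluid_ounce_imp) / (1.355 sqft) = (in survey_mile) 4.788e-05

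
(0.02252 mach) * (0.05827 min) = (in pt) 7.599e+04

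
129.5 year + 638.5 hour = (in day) 4.729e+04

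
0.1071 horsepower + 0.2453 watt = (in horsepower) 0.1074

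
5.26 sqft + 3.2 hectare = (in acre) 7.907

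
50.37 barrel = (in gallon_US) 2116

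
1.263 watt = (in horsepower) 0.001694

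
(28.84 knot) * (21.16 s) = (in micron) 3.139e+08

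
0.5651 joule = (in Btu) 0.0005356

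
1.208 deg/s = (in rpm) 0.2013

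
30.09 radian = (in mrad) 3.009e+04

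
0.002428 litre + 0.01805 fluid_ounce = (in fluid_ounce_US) 0.1002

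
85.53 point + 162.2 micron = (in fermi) 3.034e+13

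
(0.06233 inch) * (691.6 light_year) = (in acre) 2.56e+12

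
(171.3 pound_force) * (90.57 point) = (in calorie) 5.819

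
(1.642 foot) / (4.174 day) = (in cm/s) 0.0001388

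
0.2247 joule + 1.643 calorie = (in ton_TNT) 1.697e-09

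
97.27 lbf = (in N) 432.7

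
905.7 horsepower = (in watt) 6.754e+05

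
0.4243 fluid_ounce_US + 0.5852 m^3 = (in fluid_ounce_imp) 2.06e+04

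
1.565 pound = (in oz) 25.04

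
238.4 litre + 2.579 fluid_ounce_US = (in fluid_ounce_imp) 8393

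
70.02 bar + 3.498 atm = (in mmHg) 5.518e+04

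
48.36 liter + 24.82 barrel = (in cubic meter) 3.994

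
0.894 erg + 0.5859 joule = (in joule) 0.5859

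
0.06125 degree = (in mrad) 1.069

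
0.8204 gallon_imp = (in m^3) 0.00373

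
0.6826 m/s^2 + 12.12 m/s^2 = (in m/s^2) 12.8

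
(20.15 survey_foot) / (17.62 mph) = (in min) 0.013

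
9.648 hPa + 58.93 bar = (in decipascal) 5.894e+07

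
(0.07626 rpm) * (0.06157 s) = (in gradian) 0.0313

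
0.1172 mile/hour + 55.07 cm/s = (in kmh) 2.171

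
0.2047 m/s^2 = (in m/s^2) 0.2047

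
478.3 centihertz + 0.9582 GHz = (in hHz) 9.582e+06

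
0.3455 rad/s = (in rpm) 3.299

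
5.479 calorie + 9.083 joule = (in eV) 1.998e+20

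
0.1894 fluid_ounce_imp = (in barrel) 3.385e-05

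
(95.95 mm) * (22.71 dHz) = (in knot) 0.4236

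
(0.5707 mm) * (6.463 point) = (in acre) 3.215e-10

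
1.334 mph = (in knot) 1.159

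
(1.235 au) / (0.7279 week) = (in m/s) 4.197e+05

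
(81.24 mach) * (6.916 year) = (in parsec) 0.0001955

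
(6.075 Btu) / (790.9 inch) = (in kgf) 32.53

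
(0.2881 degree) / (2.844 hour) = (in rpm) 4.69e-06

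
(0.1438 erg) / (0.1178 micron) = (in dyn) 1.221e+04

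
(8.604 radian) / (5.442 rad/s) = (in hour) 0.0004392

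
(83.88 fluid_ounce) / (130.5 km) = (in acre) 4.697e-12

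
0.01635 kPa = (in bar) 0.0001635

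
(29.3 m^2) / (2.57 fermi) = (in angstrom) 1.14e+26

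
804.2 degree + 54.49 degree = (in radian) 14.99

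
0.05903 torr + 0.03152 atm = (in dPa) 3.202e+04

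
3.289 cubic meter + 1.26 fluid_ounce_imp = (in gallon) 868.9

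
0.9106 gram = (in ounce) 0.03212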